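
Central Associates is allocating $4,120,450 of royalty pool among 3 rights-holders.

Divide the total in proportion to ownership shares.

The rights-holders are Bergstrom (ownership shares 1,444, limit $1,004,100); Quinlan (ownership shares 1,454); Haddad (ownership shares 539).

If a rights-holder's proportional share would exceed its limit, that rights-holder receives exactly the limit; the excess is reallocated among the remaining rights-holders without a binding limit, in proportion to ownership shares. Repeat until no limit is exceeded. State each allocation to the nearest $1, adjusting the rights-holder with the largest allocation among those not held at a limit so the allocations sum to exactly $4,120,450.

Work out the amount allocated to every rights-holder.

Ownership shares total: 3,437.
Unconstrained shares: Bergstrom 1,731,140.47; Quinlan 1,743,128.98; Haddad 646,180.55.
Held at cap: Bergstrom ($1,004,100); residual $3,116,350 reallocated over remaining ownership shares 1,993.
Redistributed shares: Quinlan 2,273,543.85 → $2,273,544; Haddad 842,806.15 → $842,806.

Bergstrom: $1,004,100 · Quinlan: $2,273,544 · Haddad: $842,806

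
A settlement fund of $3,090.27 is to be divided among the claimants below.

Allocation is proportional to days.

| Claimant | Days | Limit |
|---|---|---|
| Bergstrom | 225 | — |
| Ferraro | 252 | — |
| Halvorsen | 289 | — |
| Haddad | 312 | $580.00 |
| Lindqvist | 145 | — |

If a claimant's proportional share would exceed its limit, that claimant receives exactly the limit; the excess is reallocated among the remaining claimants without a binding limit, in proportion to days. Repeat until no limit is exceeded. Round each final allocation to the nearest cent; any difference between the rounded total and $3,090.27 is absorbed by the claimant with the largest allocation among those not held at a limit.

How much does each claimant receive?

Bergstrom: $619.99 | Ferraro: $694.39 | Halvorsen: $796.34 | Haddad: $580.00 | Lindqvist: $399.55

Sum of days: 1,223.
Pro-rata shares before constraints: Bergstrom 568.5288; Ferraro 636.7523; Halvorsen 730.2437; Haddad 788.3600; Lindqvist 366.3852.
Cap binds for Haddad ($580.00); residual $2,510.27 reallocated over remaining days 911.
Remaining shares: Bergstrom 619.9898 → $619.99; Ferraro 694.3886 → $694.39; Halvorsen 796.3425 → $796.34; Lindqvist 399.5490 → $399.55.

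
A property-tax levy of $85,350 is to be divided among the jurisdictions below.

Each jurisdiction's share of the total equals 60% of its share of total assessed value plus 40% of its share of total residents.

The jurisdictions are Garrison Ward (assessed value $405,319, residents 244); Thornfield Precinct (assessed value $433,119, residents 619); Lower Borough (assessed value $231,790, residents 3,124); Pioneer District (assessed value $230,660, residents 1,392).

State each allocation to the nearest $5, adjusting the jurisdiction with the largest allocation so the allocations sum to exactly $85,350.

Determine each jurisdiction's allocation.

Assessed value total 1,300,888; residents total 5,379.
Combined weights (60% assessed value + 40% residents): Garrison Ward 0.2051; Thornfield Precinct 0.2458; Lower Borough 0.3392; Pioneer District 0.2099.
Unrounded shares: Garrison Ward 17,504.20; Thornfield Precinct 20,978.64; Lower Borough 28,952.24; Pioneer District 17,914.92.
Rounded to nearest $5: Garrison Ward $17,505; Thornfield Precinct $20,980; Lower Borough $28,950; Pioneer District $17,915. Sum = $85,350.
Rounded total matches; no reconciliation needed.

Garrison Ward: $17,505 · Thornfield Precinct: $20,980 · Lower Borough: $28,950 · Pioneer District: $17,915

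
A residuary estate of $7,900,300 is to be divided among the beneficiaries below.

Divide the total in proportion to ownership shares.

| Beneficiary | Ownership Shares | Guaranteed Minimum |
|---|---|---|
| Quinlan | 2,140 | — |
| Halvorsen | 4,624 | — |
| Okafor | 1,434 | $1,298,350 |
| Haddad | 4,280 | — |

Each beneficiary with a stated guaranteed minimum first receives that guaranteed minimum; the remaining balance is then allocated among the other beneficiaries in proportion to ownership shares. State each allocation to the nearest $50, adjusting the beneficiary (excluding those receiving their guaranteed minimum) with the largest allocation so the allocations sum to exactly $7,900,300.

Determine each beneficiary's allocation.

Quinlan: $1,279,250; Halvorsen: $2,764,200; Okafor: $1,298,350; Haddad: $2,558,500

Minimums first: Okafor $1,298,350. Residual $6,601,950.
Residual split over remaining ownership shares 11,044: Quinlan 1,279,262.31 → $1,279,250; Halvorsen 2,764,163.06 → $2,764,150; Haddad 2,558,524.63 → $2,558,500.
Rounding difference +$50 applied to Halvorsen → $2,764,200.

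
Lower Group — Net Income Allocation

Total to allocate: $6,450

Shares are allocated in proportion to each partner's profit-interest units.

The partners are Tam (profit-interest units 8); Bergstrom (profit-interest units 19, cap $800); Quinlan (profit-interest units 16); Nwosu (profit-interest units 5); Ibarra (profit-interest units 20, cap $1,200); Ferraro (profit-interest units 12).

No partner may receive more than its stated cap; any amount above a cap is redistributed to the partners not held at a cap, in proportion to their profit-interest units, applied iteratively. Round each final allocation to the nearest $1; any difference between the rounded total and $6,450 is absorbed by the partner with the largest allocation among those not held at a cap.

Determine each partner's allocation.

Sum of profit-interest units: 80.
Pro-rata shares before constraints: Tam 645.00; Bergstrom 1,531.88; Quinlan 1,290.00; Nwosu 403.12; Ibarra 1,612.50; Ferraro 967.50.
Cap binds for Bergstrom ($800), Ibarra ($1,200); residual $4,450 reallocated over remaining profit-interest units 41.
Redistributed shares: Tam 868.29 → $868; Quinlan 1,736.59 → $1,737; Nwosu 542.68 → $543; Ferraro 1,302.44 → $1,302.

Tam: $868 | Bergstrom: $800 | Quinlan: $1,737 | Nwosu: $543 | Ibarra: $1,200 | Ferraro: $1,302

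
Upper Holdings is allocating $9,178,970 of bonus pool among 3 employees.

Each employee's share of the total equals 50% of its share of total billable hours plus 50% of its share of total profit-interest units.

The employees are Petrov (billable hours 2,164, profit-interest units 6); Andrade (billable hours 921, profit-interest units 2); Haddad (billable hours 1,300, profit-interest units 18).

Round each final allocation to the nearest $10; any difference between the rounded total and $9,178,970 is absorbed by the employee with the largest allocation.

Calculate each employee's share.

Petrov: $3,324,030 · Andrade: $1,316,990 · Haddad: $4,537,950

Totals — billable hours 4,385, profit-interest units 26.
Combined weights (50% billable hours + 50% profit-interest units): Petrov 0.3621; Andrade 0.1435; Haddad 0.4944.
Raw shares: Petrov 3,324,025.39; Andrade 1,316,986.15; Haddad 4,537,958.46.
After rounding ($10): Petrov $3,324,030; Andrade $1,316,990; Haddad $4,537,960. Sum = $9,178,980.
Difference $9,178,970 − $9,178,980 = −$10 applied to largest allocation (Haddad): Haddad becomes $4,537,950.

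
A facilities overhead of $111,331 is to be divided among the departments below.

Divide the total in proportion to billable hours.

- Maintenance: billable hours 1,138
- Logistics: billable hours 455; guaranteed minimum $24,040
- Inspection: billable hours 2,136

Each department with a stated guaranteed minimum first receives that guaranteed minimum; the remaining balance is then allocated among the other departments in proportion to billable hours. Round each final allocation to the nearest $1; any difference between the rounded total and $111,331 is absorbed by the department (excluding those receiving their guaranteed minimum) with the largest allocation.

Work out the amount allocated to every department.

Fund the minimums — Logistics $24,040. Residual $87,291.
Residual split over remaining billable hours 3,274: Maintenance 30,341.22 → $30,341; Inspection 56,949.78 → $56,950.

Maintenance: $30,341; Logistics: $24,040; Inspection: $56,950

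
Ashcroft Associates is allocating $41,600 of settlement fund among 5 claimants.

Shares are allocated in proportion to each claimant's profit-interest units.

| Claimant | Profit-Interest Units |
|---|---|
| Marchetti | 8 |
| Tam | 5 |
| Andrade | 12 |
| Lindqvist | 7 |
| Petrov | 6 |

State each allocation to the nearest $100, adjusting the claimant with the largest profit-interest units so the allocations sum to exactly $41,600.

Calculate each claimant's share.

Sum of profit-interest units: 38.
Pro-rata amounts: Marchetti 8/38 × $41,600 = 8,757.89; Tam 5/38 × $41,600 = 5,473.68; Andrade 12/38 × $41,600 = 13,136.84; Lindqvist 7/38 × $41,600 = 7,663.16; Petrov 6/38 × $41,600 = 6,568.42.
Rounded to nearest $100: Marchetti $8,800; Tam $5,500; Andrade $13,100; Lindqvist $7,700; Petrov $6,600. Sum = $41,700.
Difference $41,600 − $41,700 = −$100 applied to largest profit-interest units (Andrade): Andrade becomes $13,000.

Marchetti: $8,800; Tam: $5,500; Andrade: $13,000; Lindqvist: $7,700; Petrov: $6,600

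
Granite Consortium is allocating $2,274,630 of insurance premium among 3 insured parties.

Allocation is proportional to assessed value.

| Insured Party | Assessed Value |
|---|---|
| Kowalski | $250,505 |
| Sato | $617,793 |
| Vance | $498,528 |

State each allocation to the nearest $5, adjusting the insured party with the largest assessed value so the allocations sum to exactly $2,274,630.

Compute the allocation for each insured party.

Sum of assessed value: 250,505 + 617,793 + 498,528 = 1,366,826.
Proportional shares: Kowalski 416,882.75; Sato 1,028,112.20; Vance 829,635.04.
Rounded to nearest $5: Kowalski $416,885; Sato $1,028,110; Vance $829,635. Sum = $2,274,630.
Rounded total matches; no reconciliation needed.

Kowalski: $416,885 | Sato: $1,028,110 | Vance: $829,635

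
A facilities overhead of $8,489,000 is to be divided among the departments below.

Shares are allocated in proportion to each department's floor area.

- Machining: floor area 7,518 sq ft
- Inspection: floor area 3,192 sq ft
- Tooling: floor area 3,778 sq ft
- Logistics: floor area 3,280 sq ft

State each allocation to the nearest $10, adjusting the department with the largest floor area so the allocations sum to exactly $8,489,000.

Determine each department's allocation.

Floor area total: 7,518 + 3,192 + 3,778 + 3,280 = 17,768.
Unrounded shares: Machining 3,591,867.51; Inspection 1,525,038.72; Tooling 1,805,011.37; Logistics 1,567,082.40.
Rounded to nearest $10: Machining $3,591,870; Inspection $1,525,040; Tooling $1,805,010; Logistics $1,567,080. Sum = $8,489,000.
Rounded total matches; no reconciliation needed.

Machining: $3,591,870 | Inspection: $1,525,040 | Tooling: $1,805,010 | Logistics: $1,567,080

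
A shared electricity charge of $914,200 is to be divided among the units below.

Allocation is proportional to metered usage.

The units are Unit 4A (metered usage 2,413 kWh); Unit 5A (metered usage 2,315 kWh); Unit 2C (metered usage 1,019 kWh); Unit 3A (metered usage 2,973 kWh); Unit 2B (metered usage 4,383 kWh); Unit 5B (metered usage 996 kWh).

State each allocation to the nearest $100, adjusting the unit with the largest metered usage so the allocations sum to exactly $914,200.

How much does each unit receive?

Unit 4A: $156,500 · Unit 5A: $150,100 · Unit 2C: $66,100 · Unit 3A: $192,800 · Unit 2B: $284,100 · Unit 5B: $64,600

Sum of metered usage: 14,099.
Raw shares: Unit 4A 2,413/14,099 × $914,200 = 156,462.49; Unit 5A 2,315/14,099 × $914,200 = 150,108.02; Unit 2C 1,019/14,099 × $914,200 = 66,073.47; Unit 3A 2,973/14,099 × $914,200 = 192,773.71; Unit 2B 4,383/14,099 × $914,200 = 284,200.20; Unit 5B 996/14,099 × $914,200 = 64,582.11.
At nearest $100: Unit 4A $156,500; Unit 5A $150,100; Unit 2C $66,100; Unit 3A $192,800; Unit 2B $284,200; Unit 5B $64,600. Sum = $914,300.
Difference $914,200 − $914,300 = −$100 applied to largest metered usage (Unit 2B): Unit 2B becomes $284,100.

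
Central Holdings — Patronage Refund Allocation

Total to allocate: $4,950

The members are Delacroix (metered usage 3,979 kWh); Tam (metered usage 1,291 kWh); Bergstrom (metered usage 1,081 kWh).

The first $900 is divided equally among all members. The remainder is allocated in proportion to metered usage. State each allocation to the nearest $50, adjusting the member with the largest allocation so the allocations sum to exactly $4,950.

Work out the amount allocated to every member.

Delacroix: $2,850; Tam: $1,100; Bergstrom: $1,000

$900 shared equally gives $300 per member.
Remainder $4,050 by metered usage (total 6,351): Delacroix 2,537.39 → $2,550; Tam 823.26 → $800; Bergstrom 689.35 → $700.
Totals: Delacroix $300 + $2,550 = $2,850; Tam $300 + $800 = $1,100; Bergstrom $300 + $700 = $1,000.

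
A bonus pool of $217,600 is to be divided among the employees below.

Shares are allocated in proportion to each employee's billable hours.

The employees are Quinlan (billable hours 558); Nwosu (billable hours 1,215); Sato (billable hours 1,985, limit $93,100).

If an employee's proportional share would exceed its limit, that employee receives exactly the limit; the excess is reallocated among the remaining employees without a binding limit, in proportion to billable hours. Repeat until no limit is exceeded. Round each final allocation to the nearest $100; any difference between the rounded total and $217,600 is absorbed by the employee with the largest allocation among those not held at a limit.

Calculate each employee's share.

Billable hours total: 3,758.
Proportional shares (ignoring caps): Quinlan 32,309.95; Nwosu 70,352.32; Sato 114,937.73.
Held at cap: Sato ($93,100); balance $124,500 reallocated over remaining billable hours 1,773.
Shares after redistribution: Quinlan 39,182.74 → $39,200; Nwosu 85,317.26 → $85,300.

Quinlan: $39,200 · Nwosu: $85,300 · Sato: $93,100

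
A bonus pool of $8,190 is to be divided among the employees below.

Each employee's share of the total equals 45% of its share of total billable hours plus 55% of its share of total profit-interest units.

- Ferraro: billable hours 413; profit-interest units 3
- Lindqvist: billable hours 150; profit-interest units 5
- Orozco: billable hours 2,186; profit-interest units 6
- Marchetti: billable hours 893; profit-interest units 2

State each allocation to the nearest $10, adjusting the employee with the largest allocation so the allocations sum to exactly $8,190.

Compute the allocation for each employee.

Ferraro: $1,260 | Lindqvist: $1,560 | Orozco: $3,900 | Marchetti: $1,470

Billable hours total 3,642; profit-interest units total 16.
Composite weights (45% billable hours + 55% profit-interest units): Ferraro 0.1542; Lindqvist 0.1904; Orozco 0.4763; Marchetti 0.1791.
Pro-rata amounts: Ferraro 1,262.53; Lindqvist 1,559.45; Orozco 3,901.30; Marchetti 1,466.73.
Rounded to nearest $10: Ferraro $1,260; Lindqvist $1,560; Orozco $3,900; Marchetti $1,470. Sum = $8,190.
Sum already equals the total — no adjustment.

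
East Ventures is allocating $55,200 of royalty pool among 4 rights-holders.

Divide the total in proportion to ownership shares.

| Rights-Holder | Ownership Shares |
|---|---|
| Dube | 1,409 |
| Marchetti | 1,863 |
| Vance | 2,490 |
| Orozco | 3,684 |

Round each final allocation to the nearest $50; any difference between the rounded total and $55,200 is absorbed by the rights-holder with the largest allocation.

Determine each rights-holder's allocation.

Total ownership shares = 9,446.
Proportional shares: Dube 1,409/9,446 × $55,200 = 8,233.83; Marchetti 1,863/9,446 × $55,200 = 10,886.89; Vance 2,490/9,446 × $55,200 = 14,550.92; Orozco 3,684/9,446 × $55,200 = 21,528.35.
Rounded to nearest $50: Dube $8,250; Marchetti $10,900; Vance $14,550; Orozco $21,550. Sum = $55,250.
Difference $55,200 − $55,250 = −$50 applied to largest allocation (Orozco): Orozco becomes $21,500.

Dube: $8,250; Marchetti: $10,900; Vance: $14,550; Orozco: $21,500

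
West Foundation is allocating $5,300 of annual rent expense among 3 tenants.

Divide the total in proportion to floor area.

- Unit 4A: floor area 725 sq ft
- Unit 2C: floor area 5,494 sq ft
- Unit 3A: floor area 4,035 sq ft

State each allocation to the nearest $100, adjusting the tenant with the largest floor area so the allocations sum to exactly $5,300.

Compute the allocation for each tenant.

Unit 4A: $400 · Unit 2C: $2,800 · Unit 3A: $2,100

Sum of floor area: 725 + 5,494 + 4,035 = 10,254.
Unrounded shares: Unit 4A 374.73; Unit 2C 2,839.69; Unit 3A 2,085.58.
After rounding ($100): Unit 4A $400; Unit 2C $2,800; Unit 3A $2,100. Sum = $5,300.
Rounded total matches; no reconciliation needed.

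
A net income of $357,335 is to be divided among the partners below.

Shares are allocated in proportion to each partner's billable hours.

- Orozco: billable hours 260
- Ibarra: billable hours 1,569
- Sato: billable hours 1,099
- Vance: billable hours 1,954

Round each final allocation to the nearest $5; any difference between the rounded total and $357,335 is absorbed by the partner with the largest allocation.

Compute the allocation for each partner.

Orozco: $19,030 · Ibarra: $114,840 · Sato: $80,440 · Vance: $143,025

Combined billable hours = 4,882.
Pro-rata amounts: Orozco 260/4,882 × $357,335 = 19,030.54; Ibarra 1,569/4,882 × $357,335 = 114,841.99; Sato 1,099/4,882 × $357,335 = 80,440.63; Vance 1,954/4,882 × $357,335 = 143,021.83.
At nearest $5: Orozco $19,030; Ibarra $114,840; Sato $80,440; Vance $143,020. Sum = $357,330.
Difference $357,335 − $357,330 = +$5 applied to largest allocation (Vance): Vance becomes $143,025.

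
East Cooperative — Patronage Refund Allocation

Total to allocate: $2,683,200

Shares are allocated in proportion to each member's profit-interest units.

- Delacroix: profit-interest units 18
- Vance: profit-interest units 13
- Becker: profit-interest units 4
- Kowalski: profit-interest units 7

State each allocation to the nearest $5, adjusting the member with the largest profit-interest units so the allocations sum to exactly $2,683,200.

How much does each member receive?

Sum of profit-interest units: 42.
Pro-rata amounts: Delacroix 18/42 × $2,683,200 = 1,149,942.86; Vance 13/42 × $2,683,200 = 830,514.29; Becker 4/42 × $2,683,200 = 255,542.86; Kowalski 7/42 × $2,683,200 = 447,200.00.
Rounded to nearest $5: Delacroix $1,149,945; Vance $830,515; Becker $255,545; Kowalski $447,200. Sum = $2,683,205.
Difference $2,683,200 − $2,683,205 = −$5 applied to largest profit-interest units (Delacroix): Delacroix becomes $1,149,940.

Delacroix: $1,149,940 | Vance: $830,515 | Becker: $255,545 | Kowalski: $447,200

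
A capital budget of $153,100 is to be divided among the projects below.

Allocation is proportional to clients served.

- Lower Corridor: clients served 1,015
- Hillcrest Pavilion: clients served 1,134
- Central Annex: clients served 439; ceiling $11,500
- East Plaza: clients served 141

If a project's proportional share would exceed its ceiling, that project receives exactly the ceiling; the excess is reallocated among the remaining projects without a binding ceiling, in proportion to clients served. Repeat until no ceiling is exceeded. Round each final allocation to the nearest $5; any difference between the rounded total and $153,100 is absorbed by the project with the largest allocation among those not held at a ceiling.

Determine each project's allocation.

Total clients served = 2,729.
Pro-rata shares before constraints: Lower Corridor 56,942.65; Hillcrest Pavilion 63,618.69; Central Annex 24,628.40; East Plaza 7,910.26.
Capped: Central Annex ($11,500); remaining pool $141,600 reallocated over remaining clients served 2,290.
Shares after redistribution: Lower Corridor 62,761.57 → $62,760; Hillcrest Pavilion 70,119.83 → $70,120; East Plaza 8,718.60 → $8,720.

Lower Corridor: $62,760 · Hillcrest Pavilion: $70,120 · Central Annex: $11,500 · East Plaza: $8,720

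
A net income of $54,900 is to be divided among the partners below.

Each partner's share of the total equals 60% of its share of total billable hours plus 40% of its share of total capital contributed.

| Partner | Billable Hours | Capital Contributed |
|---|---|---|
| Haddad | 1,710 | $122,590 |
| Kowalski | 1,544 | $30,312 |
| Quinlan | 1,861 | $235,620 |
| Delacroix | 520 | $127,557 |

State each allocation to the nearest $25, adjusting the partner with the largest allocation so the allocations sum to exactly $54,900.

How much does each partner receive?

Haddad: $15,200 · Kowalski: $10,325 · Quinlan: $20,900 · Delacroix: $8,475

Billable hours total 5,635; capital contributed total 516,079.
Blended shares (60% billable hours + 40% capital contributed): Haddad 0.2771; Kowalski 0.1879; Quinlan 0.3808; Delacroix 0.1542.
Raw shares: Haddad 15,212.39; Kowalski 10,315.44; Quinlan 20,904.69; Delacroix 8,467.47.
After rounding ($25): Haddad $15,200; Kowalski $10,325; Quinlan $20,900; Delacroix $8,475. Sum = $54,900.
Sum already equals the total — no adjustment.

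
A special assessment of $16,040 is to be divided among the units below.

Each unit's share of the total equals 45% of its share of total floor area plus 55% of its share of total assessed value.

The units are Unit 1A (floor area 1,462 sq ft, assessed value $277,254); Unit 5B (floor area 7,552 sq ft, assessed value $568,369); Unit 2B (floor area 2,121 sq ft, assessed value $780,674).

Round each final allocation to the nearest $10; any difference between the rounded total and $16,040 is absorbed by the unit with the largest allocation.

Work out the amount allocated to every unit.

Totals — floor area 11,135, assessed value 1,626,297.
Blended shares (45% floor area + 55% assessed value): Unit 1A 0.1528; Unit 5B 0.4974; Unit 2B 0.3497.
Unrounded shares: Unit 1A 2,451.70; Unit 5B 7,978.58; Unit 2B 5,609.73.
Rounded to nearest $10: Unit 1A $2,450; Unit 5B $7,980; Unit 2B $5,610. Sum = $16,040.
Sum already equals the total — no adjustment.

Unit 1A: $2,450; Unit 5B: $7,980; Unit 2B: $5,610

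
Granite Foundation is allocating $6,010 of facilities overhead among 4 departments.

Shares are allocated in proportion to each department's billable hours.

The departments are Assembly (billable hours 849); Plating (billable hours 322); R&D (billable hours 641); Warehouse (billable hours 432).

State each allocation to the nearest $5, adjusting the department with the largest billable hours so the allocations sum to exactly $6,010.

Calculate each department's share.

Assembly: $2,280 | Plating: $860 | R&D: $1,715 | Warehouse: $1,155

Sum of billable hours: 2,244.
Pro-rata amounts: Assembly 849/2,244 × $6,010 = 2,273.84; Plating 322/2,244 × $6,010 = 862.40; R&D 641/2,244 × $6,010 = 1,716.76; Warehouse 432/2,244 × $6,010 = 1,157.01.
After rounding ($5): Assembly $2,275; Plating $860; R&D $1,715; Warehouse $1,155. Sum = $6,005.
Difference $6,010 − $6,005 = +$5 applied to largest billable hours (Assembly): Assembly becomes $2,280.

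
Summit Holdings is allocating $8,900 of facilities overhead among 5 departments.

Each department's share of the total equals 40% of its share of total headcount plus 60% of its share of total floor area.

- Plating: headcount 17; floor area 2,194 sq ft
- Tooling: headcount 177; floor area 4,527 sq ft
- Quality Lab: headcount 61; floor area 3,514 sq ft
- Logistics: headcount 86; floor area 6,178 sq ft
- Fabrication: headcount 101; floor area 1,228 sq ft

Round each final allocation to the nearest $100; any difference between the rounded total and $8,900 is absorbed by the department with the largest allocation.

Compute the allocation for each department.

Headcount total 442; floor area total 17,641.
Combined weights (40% headcount + 60% floor area): Plating 0.0900; Tooling 0.3142; Quality Lab 0.1747; Logistics 0.2880; Fabrication 0.1332.
Unrounded shares: Plating 801.06; Tooling 2,795.95; Quality Lab 1,555.01; Logistics 2,562.77; Fabrication 1,185.20.
Rounded to nearest $100: Plating $800; Tooling $2,800; Quality Lab $1,600; Logistics $2,600; Fabrication $1,200. Sum = $9,000.
Difference $8,900 − $9,000 = −$100 applied to largest allocation (Tooling): Tooling becomes $2,700.

Plating: $800 | Tooling: $2,700 | Quality Lab: $1,600 | Logistics: $2,600 | Fabrication: $1,200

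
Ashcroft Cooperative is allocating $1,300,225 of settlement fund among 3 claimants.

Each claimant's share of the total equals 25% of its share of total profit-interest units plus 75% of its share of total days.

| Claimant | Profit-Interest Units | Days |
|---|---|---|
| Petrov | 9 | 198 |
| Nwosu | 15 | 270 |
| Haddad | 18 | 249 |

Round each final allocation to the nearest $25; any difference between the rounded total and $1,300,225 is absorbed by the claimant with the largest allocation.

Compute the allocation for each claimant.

Petrov: $338,950 | Nwosu: $483,300 | Haddad: $477,975

Profit-interest units total 42; days total 717.
Combined weights (25% profit-interest units + 75% days): Petrov 0.2607; Nwosu 0.3717; Haddad 0.3676.
Pro-rata amounts: Petrov 338,948.37; Nwosu 483,309.88; Haddad 477,966.75.
At nearest $25: Petrov $338,950; Nwosu $483,300; Haddad $477,975. Sum = $1,300,225.
Rounded total matches; no reconciliation needed.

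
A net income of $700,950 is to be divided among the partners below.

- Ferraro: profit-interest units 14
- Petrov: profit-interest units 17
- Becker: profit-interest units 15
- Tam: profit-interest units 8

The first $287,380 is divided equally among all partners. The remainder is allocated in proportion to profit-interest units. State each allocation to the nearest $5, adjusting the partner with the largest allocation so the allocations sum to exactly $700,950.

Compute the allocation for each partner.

Ferraro: $179,065 · Petrov: $202,045 · Becker: $186,725 · Tam: $133,115

Equal tier: $287,380 ÷ 4 = $71,845 apiece.
Remainder $413,570 by profit-interest units (total 54): Ferraro 107,221.85 → $107,220; Petrov 130,197.96 → $130,200; Becker 114,880.56 → $114,880; Tam 61,269.63 → $61,270.
Totals: Ferraro $71,845 + $107,220 = $179,065; Petrov $71,845 + $130,200 = $202,045; Becker $71,845 + $114,880 = $186,725; Tam $71,845 + $61,270 = $133,115.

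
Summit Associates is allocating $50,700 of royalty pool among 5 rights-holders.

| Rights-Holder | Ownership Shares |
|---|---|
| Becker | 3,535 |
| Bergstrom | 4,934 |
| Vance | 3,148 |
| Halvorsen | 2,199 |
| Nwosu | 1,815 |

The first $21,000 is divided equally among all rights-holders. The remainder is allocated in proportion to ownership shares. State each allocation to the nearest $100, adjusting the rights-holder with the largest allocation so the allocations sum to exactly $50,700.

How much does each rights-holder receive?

$21,000 shared equally gives $4,200 per rights-holder.
Remainder $29,700 by ownership shares (total 15,631): Becker 6,716.75 → $6,700; Bergstrom 9,374.95 → $9,400; Vance 5,981.42 → $6,000; Halvorsen 4,178.25 → $4,200; Nwosu 3,448.63 → $3,400.
Totals: Becker $4,200 + $6,700 = $10,900; Bergstrom $4,200 + $9,400 = $13,600; Vance $4,200 + $6,000 = $10,200; Halvorsen $4,200 + $4,200 = $8,400; Nwosu $4,200 + $3,400 = $7,600.

Becker: $10,900; Bergstrom: $13,600; Vance: $10,200; Halvorsen: $8,400; Nwosu: $7,600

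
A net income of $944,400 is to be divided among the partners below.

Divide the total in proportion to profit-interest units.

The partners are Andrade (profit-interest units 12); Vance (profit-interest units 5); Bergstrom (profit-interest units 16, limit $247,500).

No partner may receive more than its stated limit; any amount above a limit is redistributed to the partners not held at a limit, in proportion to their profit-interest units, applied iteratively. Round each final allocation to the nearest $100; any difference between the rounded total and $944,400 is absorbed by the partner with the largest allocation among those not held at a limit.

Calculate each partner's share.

Profit-interest units total: 33.
Proportional shares (ignoring caps): Andrade 343,418.18; Vance 143,090.91; Bergstrom 457,890.91.
Held at cap: Bergstrom ($247,500); balance $696,900 reallocated over remaining profit-interest units 17.
Shares after redistribution: Andrade 491,929.41 → $491,900; Vance 204,970.59 → $205,000.

Andrade: $491,900 · Vance: $205,000 · Bergstrom: $247,500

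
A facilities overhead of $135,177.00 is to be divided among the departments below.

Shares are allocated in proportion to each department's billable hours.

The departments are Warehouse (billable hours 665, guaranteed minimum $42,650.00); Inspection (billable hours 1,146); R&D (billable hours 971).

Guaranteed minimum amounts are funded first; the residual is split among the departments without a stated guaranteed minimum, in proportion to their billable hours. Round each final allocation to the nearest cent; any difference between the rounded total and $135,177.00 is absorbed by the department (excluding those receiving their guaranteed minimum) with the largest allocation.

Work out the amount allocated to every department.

Fund the minimums — Warehouse $42,650.00. Balance $92,527.00.
Balance split over remaining billable hours 2,117: Inspection 50,087.8328 → $50,087.83; R&D 42,439.1672 → $42,439.17.

Warehouse: $42,650.00 | Inspection: $50,087.83 | R&D: $42,439.17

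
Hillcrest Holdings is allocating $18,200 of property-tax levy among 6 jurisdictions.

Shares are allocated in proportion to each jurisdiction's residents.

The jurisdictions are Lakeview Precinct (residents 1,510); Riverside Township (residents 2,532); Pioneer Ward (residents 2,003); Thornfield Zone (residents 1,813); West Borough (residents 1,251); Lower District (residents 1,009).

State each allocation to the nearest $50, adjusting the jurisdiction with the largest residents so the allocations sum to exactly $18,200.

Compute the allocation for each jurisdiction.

Combined residents = 1,510 + 2,532 + 2,003 + 1,813 + 1,251 + 1,009 = 10,118.
Pro-rata amounts: Lakeview Precinct 2,716.15; Riverside Township 4,554.50; Pioneer Ward 3,602.95; Thornfield Zone 3,261.18; West Borough 2,250.27; Lower District 1,814.96.
After rounding ($50): Lakeview Precinct $2,700; Riverside Township $4,550; Pioneer Ward $3,600; Thornfield Zone $3,250; West Borough $2,250; Lower District $1,800. Sum = $18,150.
Difference $18,200 − $18,150 = +$50 applied to largest residents (Riverside Township): Riverside Township becomes $4,600.

Lakeview Precinct: $2,700; Riverside Township: $4,600; Pioneer Ward: $3,600; Thornfield Zone: $3,250; West Borough: $2,250; Lower District: $1,800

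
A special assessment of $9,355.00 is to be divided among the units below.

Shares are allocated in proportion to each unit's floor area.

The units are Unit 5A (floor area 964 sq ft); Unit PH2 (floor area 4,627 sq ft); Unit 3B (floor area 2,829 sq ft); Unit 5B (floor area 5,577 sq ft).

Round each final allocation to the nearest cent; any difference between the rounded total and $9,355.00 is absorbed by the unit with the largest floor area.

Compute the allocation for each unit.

Unit 5A: $644.30; Unit PH2: $3,092.49; Unit 3B: $1,890.78; Unit 5B: $3,727.43

Total floor area = 964 + 4,627 + 2,829 + 5,577 = 13,997.
Proportional shares: Unit 5A 644.2966; Unit PH2 3,092.4902; Unit 3B 1,890.7834; Unit 5B 3,727.4298.
Rounded to nearest cent: Unit 5A $644.30; Unit PH2 $3,092.49; Unit 3B $1,890.78; Unit 5B $3,727.43. Sum = $9,355.00.
Rounded total matches; no reconciliation needed.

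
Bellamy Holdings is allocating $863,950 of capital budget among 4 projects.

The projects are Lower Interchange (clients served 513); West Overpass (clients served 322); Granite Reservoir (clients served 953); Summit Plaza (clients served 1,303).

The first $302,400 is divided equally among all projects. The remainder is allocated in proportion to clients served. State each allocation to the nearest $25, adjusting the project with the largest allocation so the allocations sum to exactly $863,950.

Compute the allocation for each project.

Lower Interchange: $168,800 | West Overpass: $134,100 | Granite Reservoir: $248,725 | Summit Plaza: $312,325

Equal tier: $302,400 ÷ 4 = $75,600 apiece.
Remainder $561,550 by clients served (total 3,091): Lower Interchange 93,198.04 → $93,200; West Overpass 58,498.58 → $58,500; Granite Reservoir 173,133.99 → $173,125; Summit Plaza 236,719.40 → $236,725.
Totals: Lower Interchange $75,600 + $93,200 = $168,800; West Overpass $75,600 + $58,500 = $134,100; Granite Reservoir $75,600 + $173,125 = $248,725; Summit Plaza $75,600 + $236,725 = $312,325.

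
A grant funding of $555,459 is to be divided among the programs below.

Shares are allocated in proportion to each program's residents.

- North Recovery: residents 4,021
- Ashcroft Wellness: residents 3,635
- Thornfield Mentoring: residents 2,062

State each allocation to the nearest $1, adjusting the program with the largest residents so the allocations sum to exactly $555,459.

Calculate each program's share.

Total residents = 9,718.
Unrounded shares: North Recovery 4,021/9,718 × $555,459 = 229,831.31; Ashcroft Wellness 3,635/9,718 × $555,459 = 207,768.42; Thornfield Mentoring 2,062/9,718 × $555,459 = 117,859.28.
At nearest $1: North Recovery $229,831; Ashcroft Wellness $207,768; Thornfield Mentoring $117,859. Sum = $555,458.
Difference $555,459 − $555,458 = +$1 applied to largest residents (North Recovery): North Recovery becomes $229,832.

North Recovery: $229,832 | Ashcroft Wellness: $207,768 | Thornfield Mentoring: $117,859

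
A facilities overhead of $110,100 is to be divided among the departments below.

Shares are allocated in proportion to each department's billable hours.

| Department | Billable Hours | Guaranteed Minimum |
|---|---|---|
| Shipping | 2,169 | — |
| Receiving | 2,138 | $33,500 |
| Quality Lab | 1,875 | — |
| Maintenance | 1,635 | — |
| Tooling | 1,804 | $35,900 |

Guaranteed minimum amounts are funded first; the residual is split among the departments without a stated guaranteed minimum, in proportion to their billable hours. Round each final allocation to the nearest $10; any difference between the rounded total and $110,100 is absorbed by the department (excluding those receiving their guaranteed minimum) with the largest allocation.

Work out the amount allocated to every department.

Shipping: $15,540; Receiving: $33,500; Quality Lab: $13,440; Maintenance: $11,720; Tooling: $35,900

Fund the minimums — Receiving $33,500; Tooling $35,900. Balance $40,700.
Balance split over remaining billable hours 5,679: Shipping 15,544.69 → $15,540; Quality Lab 13,437.67 → $13,440; Maintenance 11,717.64 → $11,720.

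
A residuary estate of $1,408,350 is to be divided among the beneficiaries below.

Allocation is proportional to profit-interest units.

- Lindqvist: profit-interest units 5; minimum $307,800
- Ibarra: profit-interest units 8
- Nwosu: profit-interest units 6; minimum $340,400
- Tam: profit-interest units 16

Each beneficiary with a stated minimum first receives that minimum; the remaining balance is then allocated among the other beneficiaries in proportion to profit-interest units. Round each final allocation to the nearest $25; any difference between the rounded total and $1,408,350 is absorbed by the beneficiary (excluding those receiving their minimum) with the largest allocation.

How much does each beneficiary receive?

Lindqvist: $307,800; Ibarra: $253,375; Nwosu: $340,400; Tam: $506,775

Guaranteed amounts: Lindqvist $307,800; Nwosu $340,400. Remaining pool $760,150.
Remaining pool split over remaining profit-interest units 24: Ibarra 253,383.33 → $253,375; Tam 506,766.67 → $506,775.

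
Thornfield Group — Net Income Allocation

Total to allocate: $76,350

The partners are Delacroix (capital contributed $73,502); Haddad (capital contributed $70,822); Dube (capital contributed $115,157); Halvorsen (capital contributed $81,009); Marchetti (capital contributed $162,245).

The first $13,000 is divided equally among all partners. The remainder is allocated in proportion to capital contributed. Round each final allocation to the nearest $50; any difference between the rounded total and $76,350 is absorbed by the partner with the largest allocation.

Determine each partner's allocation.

Delacroix: $11,850; Haddad: $11,500; Dube: $17,100; Halvorsen: $12,800; Marchetti: $23,100

First tranche $13,000 split equally: $2,600 each.
Remainder $63,350 by capital contributed (total 502,735): Delacroix 9,262.04 → $9,250; Haddad 8,924.33 → $8,900; Dube 14,511.02 → $14,500; Halvorsen 10,208.00 → $10,200; Marchetti 20,444.61 → $20,450.
Rounding difference +$50 on remainder applied to Marchetti.
Totals: Delacroix $2,600 + $9,250 = $11,850; Haddad $2,600 + $8,900 = $11,500; Dube $2,600 + $14,500 = $17,100; Halvorsen $2,600 + $10,200 = $12,800; Marchetti $2,600 + $20,500 = $23,100.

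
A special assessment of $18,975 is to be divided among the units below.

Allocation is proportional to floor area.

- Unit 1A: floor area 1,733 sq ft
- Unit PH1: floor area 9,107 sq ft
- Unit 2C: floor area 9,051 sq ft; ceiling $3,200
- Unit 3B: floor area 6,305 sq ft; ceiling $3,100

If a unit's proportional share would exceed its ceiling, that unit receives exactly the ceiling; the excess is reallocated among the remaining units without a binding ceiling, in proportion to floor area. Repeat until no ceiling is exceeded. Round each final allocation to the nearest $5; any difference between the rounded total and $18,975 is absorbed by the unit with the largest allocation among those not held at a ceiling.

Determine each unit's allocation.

Unit 1A: $2,025 · Unit PH1: $10,650 · Unit 2C: $3,200 · Unit 3B: $3,100

Combined floor area = 26,196.
Pro-rata shares before constraints: Unit 1A 1,255.29; Unit PH1 6,596.63; Unit 2C 6,556.07; Unit 3B 4,567.01.
Cap binds for Unit 2C ($3,200), Unit 3B ($3,100); remaining pool $12,675 reallocated over remaining floor area 10,840.
Redistributed shares: Unit 1A 2,026.36 → $2,025; Unit PH1 10,648.64 → $10,650.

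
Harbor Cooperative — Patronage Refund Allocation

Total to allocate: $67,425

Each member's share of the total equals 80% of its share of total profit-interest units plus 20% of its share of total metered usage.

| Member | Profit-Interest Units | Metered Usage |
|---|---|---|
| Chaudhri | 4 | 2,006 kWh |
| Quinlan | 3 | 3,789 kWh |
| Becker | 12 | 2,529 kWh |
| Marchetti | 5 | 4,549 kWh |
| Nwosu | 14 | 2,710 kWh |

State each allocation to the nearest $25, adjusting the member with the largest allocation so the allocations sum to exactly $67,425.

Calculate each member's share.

Profit-interest units total 38; metered usage total 15,583.
Composite weights (80% profit-interest units + 20% metered usage): Chaudhri 0.1100; Quinlan 0.1118; Becker 0.2851; Marchetti 0.1636; Nwosu 0.3295.
Unrounded shares: Chaudhri 7,413.82; Quinlan 7,537.29; Becker 19,222.20; Marchetti 11,033.92; Nwosu 22,217.77.
Rounded to nearest $25: Chaudhri $7,425; Quinlan $7,525; Becker $19,225; Marchetti $11,025; Nwosu $22,225. Sum = $67,425.
Rounded total matches; no reconciliation needed.

Chaudhri: $7,425; Quinlan: $7,525; Becker: $19,225; Marchetti: $11,025; Nwosu: $22,225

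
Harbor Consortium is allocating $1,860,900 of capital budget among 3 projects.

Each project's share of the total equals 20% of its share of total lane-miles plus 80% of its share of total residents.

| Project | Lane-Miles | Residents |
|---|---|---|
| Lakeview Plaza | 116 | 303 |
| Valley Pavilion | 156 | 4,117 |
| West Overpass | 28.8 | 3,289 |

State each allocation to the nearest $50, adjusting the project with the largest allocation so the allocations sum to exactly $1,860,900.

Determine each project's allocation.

Totals — lane-miles 300.8, residents 7,709.
Blended shares (20% lane-miles + 80% residents): Lakeview Plaza 0.1086; Valley Pavilion 0.5310; West Overpass 0.3605.
Raw shares: Lakeview Plaza 202,040.57; Valley Pavilion 988,071.45; West Overpass 670,787.98.
At nearest $50: Lakeview Plaza $202,050; Valley Pavilion $988,050; West Overpass $670,800. Sum = $1,860,900.
No rounding difference to absorb.

Lakeview Plaza: $202,050 · Valley Pavilion: $988,050 · West Overpass: $670,800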